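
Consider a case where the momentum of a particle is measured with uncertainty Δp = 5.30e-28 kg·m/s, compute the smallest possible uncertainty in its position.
99.488 nm

Using the Heisenberg uncertainty principle:
ΔxΔp ≥ ℏ/2

The minimum uncertainty in position is:
Δx_min = ℏ/(2Δp)
Δx_min = (1.055e-34 J·s) / (2 × 5.300e-28 kg·m/s)
Δx_min = 9.949e-08 m = 99.488 nm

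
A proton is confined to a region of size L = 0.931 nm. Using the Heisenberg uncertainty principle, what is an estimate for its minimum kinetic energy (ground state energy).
5.985 μeV

Using the uncertainty principle to estimate ground state energy:

1. The position uncertainty is approximately the confinement size:
   Δx ≈ L = 9.310e-10 m

2. From ΔxΔp ≥ ℏ/2, the minimum momentum uncertainty is:
   Δp ≈ ℏ/(2L) = 5.664e-26 kg·m/s

3. The kinetic energy is approximately:
   KE ≈ (Δp)²/(2m) = (5.664e-26)²/(2 × 1.673e-27 kg)
   KE ≈ 9.589e-25 J = 5.985 μeV

This is an order-of-magnitude estimate of the ground state energy.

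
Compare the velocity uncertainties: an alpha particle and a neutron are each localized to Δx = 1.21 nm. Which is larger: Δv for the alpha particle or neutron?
The neutron has the larger minimum velocity uncertainty, by a ratio of 4.0.

For both particles, Δp_min = ℏ/(2Δx) = 4.358e-26 kg·m/s (same for both).

The velocity uncertainty is Δv = Δp/m:
- alpha particle: Δv = 4.358e-26 / 6.645e-27 = 6.558e+00 m/s = 6.558 m/s
- neutron: Δv = 4.358e-26 / 1.675e-27 = 2.602e+01 m/s = 26.017 m/s

Ratio: 2.602e+01 / 6.558e+00 = 4.0

The lighter particle has larger velocity uncertainty because Δv ∝ 1/m.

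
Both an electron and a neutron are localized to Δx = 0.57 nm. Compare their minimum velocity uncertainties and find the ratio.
The electron has the larger minimum velocity uncertainty, by a ratio of 1838.7.

For both particles, Δp_min = ℏ/(2Δx) = 9.251e-26 kg·m/s (same for both).

The velocity uncertainty is Δv = Δp/m:
- electron: Δv = 9.251e-26 / 9.109e-31 = 1.016e+05 m/s = 101.551 km/s
- neutron: Δv = 9.251e-26 / 1.675e-27 = 5.523e+01 m/s = 55.230 m/s

Ratio: 1.016e+05 / 5.523e+01 = 1838.7

The lighter particle has larger velocity uncertainty because Δv ∝ 1/m.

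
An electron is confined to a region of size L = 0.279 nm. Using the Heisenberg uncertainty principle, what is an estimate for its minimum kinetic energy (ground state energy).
122.364 meV

Using the uncertainty principle to estimate ground state energy:

1. The position uncertainty is approximately the confinement size:
   Δx ≈ L = 2.790e-10 m

2. From ΔxΔp ≥ ℏ/2, the minimum momentum uncertainty is:
   Δp ≈ ℏ/(2L) = 1.890e-25 kg·m/s

3. The kinetic energy is approximately:
   KE ≈ (Δp)²/(2m) = (1.890e-25)²/(2 × 9.109e-31 kg)
   KE ≈ 1.960e-20 J = 122.364 meV

This is an order-of-magnitude estimate of the ground state energy.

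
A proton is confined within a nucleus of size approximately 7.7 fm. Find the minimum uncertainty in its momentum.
6.848 × 10^-21 kg·m/s

Using the Heisenberg uncertainty principle:
ΔxΔp ≥ ℏ/2

With Δx ≈ L = 7.700e-15 m (the confinement size):
Δp_min = ℏ/(2Δx)
Δp_min = (1.055e-34 J·s) / (2 × 7.700e-15 m)
Δp_min = 6.848e-21 kg·m/s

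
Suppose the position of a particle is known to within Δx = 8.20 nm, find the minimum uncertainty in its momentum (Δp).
6.430 × 10^-27 kg·m/s

Using the Heisenberg uncertainty principle:
ΔxΔp ≥ ℏ/2

The minimum uncertainty in momentum is:
Δp_min = ℏ/(2Δx)
Δp_min = (1.055e-34 J·s) / (2 × 8.200e-09 m)
Δp_min = 6.430e-27 kg·m/s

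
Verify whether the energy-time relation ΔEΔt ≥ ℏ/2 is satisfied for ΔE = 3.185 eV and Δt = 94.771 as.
No, it violates the uncertainty relation.

Calculate the product ΔEΔt:
ΔE = 3.185 eV = 5.103e-19 J
ΔEΔt = (5.103e-19 J) × (9.477e-17 s)
ΔEΔt = 4.836e-35 J·s

Compare to the minimum allowed value ℏ/2:
ℏ/2 = 5.273e-35 J·s

Since ΔEΔt = 4.836e-35 J·s < 5.273e-35 J·s = ℏ/2,
this violates the uncertainty relation.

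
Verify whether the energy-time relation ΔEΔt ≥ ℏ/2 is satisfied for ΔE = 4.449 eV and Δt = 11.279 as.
No, it violates the uncertainty relation.

Calculate the product ΔEΔt:
ΔE = 4.449 eV = 7.128e-19 J
ΔEΔt = (7.128e-19 J) × (1.128e-17 s)
ΔEΔt = 8.040e-36 J·s

Compare to the minimum allowed value ℏ/2:
ℏ/2 = 5.273e-35 J·s

Since ΔEΔt = 8.040e-36 J·s < 5.273e-35 J·s = ℏ/2,
this violates the uncertainty relation.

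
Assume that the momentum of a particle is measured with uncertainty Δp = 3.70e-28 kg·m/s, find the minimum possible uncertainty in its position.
142.510 nm

Using the Heisenberg uncertainty principle:
ΔxΔp ≥ ℏ/2

The minimum uncertainty in position is:
Δx_min = ℏ/(2Δp)
Δx_min = (1.055e-34 J·s) / (2 × 3.700e-28 kg·m/s)
Δx_min = 1.425e-07 m = 142.510 nm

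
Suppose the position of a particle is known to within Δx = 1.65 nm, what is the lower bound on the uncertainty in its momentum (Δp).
3.196 × 10^-26 kg·m/s

Using the Heisenberg uncertainty principle:
ΔxΔp ≥ ℏ/2

The minimum uncertainty in momentum is:
Δp_min = ℏ/(2Δx)
Δp_min = (1.055e-34 J·s) / (2 × 1.650e-09 m)
Δp_min = 3.196e-26 kg·m/s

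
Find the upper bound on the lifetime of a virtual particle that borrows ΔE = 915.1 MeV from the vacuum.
3.596 × 10^-25 s

Using the energy-time uncertainty principle:
ΔEΔt ≥ ℏ/2

For a virtual particle borrowing energy ΔE, the maximum lifetime is:
Δt_max = ℏ/(2ΔE)

Converting energy:
ΔE = 915.1 MeV = 1.466e-10 J

Δt_max = (1.055e-34 J·s) / (2 × 1.466e-10 J)
Δt_max = 3.596e-25 s = 3.596 × 10^-25 s

Virtual particles with higher borrowed energy exist for shorter times.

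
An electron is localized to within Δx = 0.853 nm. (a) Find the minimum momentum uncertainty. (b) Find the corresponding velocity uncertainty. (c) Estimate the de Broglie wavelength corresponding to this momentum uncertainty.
(a) Δp_min = 6.182 × 10^-26 kg·m/s
(b) Δv_min = 67.859 km/s
(c) λ_dB = 10.719 nm

Step-by-step:

(a) From the uncertainty principle:
Δp_min = ℏ/(2Δx) = (1.055e-34 J·s)/(2 × 8.530e-10 m) = 6.182e-26 kg·m/s

(b) The velocity uncertainty:
Δv = Δp/m = (6.182e-26 kg·m/s)/(9.109e-31 kg) = 6.786e+04 m/s = 67.859 km/s

(c) The de Broglie wavelength for this momentum:
λ = h/p = (6.626e-34 J·s)/(6.182e-26 kg·m/s) = 1.072e-08 m = 10.719 nm

Note: The de Broglie wavelength is comparable to the localization size, as expected from wave-particle duality.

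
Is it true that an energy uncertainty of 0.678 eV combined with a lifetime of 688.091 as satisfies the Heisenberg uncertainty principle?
Yes, it satisfies the uncertainty relation.

Calculate the product ΔEΔt:
ΔE = 0.678 eV = 1.086e-19 J
ΔEΔt = (1.086e-19 J) × (6.881e-16 s)
ΔEΔt = 7.475e-35 J·s

Compare to the minimum allowed value ℏ/2:
ℏ/2 = 5.273e-35 J·s

Since ΔEΔt = 7.475e-35 J·s ≥ 5.273e-35 J·s = ℏ/2,
this satisfies the uncertainty relation.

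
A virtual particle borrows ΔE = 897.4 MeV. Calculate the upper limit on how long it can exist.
3.667 × 10^-25 s

Using the energy-time uncertainty principle:
ΔEΔt ≥ ℏ/2

For a virtual particle borrowing energy ΔE, the maximum lifetime is:
Δt_max = ℏ/(2ΔE)

Converting energy:
ΔE = 897.4 MeV = 1.438e-10 J

Δt_max = (1.055e-34 J·s) / (2 × 1.438e-10 J)
Δt_max = 3.667e-25 s = 3.667 × 10^-25 s

Virtual particles with higher borrowed energy exist for shorter times.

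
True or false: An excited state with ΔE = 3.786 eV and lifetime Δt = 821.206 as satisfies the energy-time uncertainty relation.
Yes, it satisfies the uncertainty relation.

Calculate the product ΔEΔt:
ΔE = 3.786 eV = 6.066e-19 J
ΔEΔt = (6.066e-19 J) × (8.212e-16 s)
ΔEΔt = 4.981e-34 J·s

Compare to the minimum allowed value ℏ/2:
ℏ/2 = 5.273e-35 J·s

Since ΔEΔt = 4.981e-34 J·s ≥ 5.273e-35 J·s = ℏ/2,
this satisfies the uncertainty relation.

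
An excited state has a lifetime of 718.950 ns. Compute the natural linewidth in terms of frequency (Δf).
110.686 kHz

Using the energy-time uncertainty principle and E = hf:
ΔEΔt ≥ ℏ/2
hΔf·Δt ≥ ℏ/2

The minimum frequency uncertainty is:
Δf = ℏ/(2hτ) = 1/(4πτ)
Δf = 1/(4π × 7.190e-07 s)
Δf = 1.107e+05 Hz = 110.686 kHz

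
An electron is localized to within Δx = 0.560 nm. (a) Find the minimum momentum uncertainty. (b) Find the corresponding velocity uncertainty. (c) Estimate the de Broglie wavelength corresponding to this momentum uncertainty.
(a) Δp_min = 9.416 × 10^-26 kg·m/s
(b) Δv_min = 103.364 km/s
(c) λ_dB = 7.037 nm

Step-by-step:

(a) From the uncertainty principle:
Δp_min = ℏ/(2Δx) = (1.055e-34 J·s)/(2 × 5.600e-10 m) = 9.416e-26 kg·m/s

(b) The velocity uncertainty:
Δv = Δp/m = (9.416e-26 kg·m/s)/(9.109e-31 kg) = 1.034e+05 m/s = 103.364 km/s

(c) The de Broglie wavelength for this momentum:
λ = h/p = (6.626e-34 J·s)/(9.416e-26 kg·m/s) = 7.037e-09 m = 7.037 nm

Note: The de Broglie wavelength is comparable to the localization size, as expected from wave-particle duality.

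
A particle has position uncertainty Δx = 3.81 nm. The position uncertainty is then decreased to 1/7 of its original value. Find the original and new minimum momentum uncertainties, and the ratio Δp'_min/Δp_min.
Original Δp_min = 1.384 × 10^-26 kg·m/s; new Δp'_min = 9.688 × 10^-26 kg·m/s; ratio Δp'_min/Δp_min = 7.

From the uncertainty principle ΔxΔp ≥ ℏ/2, the minimum momentum uncertainty is Δp_min = ℏ/(2Δx).

Original (Δx = 3.81 nm = 3.810e-09 m):
Δp_min = (1.055e-34 J·s)/(2 × 3.810e-09 m) = 1.384e-26 kg·m/s

When Δx → (1/7)Δx:
Δp'_min = ℏ/(2 × (1/7)Δx) = 7 × ℏ/(2Δx) = 7 × Δp_min
Δp'_min = 7 × 1.384e-26 kg·m/s = 9.688e-26 kg·m/s

Since Δp_min ∝ 1/Δx, when Δx is decreased to 1/7 of its original value, Δp_min increases to 7 times its original value.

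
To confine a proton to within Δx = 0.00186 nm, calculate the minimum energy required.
1.499 eV

Localizing a particle requires giving it sufficient momentum uncertainty:

1. From uncertainty principle: Δp ≥ ℏ/(2Δx)
   Δp_min = (1.055e-34 J·s) / (2 × 1.860e-12 m)
   Δp_min = 2.835e-23 kg·m/s

2. This momentum uncertainty corresponds to kinetic energy:
   KE ≈ (Δp)²/(2m) = (2.835e-23)²/(2 × 1.673e-27 kg)
   KE = 2.402e-19 J = 1.499 eV

Tighter localization requires more energy.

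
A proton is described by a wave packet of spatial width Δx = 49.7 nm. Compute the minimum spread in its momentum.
1.061 × 10^-27 kg·m/s

For a wave packet, the spatial width Δx and momentum spread Δp are related by the uncertainty principle:
ΔxΔp ≥ ℏ/2

The minimum momentum spread is:
Δp_min = ℏ/(2Δx)
Δp_min = (1.055e-34 J·s) / (2 × 4.970e-08 m)
Δp_min = 1.061e-27 kg·m/s

A wave packet cannot have both a well-defined position and well-defined momentum.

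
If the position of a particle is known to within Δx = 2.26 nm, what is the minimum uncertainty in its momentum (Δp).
2.333 × 10^-26 kg·m/s

Using the Heisenberg uncertainty principle:
ΔxΔp ≥ ℏ/2

The minimum uncertainty in momentum is:
Δp_min = ℏ/(2Δx)
Δp_min = (1.055e-34 J·s) / (2 × 2.260e-09 m)
Δp_min = 2.333e-26 kg·m/s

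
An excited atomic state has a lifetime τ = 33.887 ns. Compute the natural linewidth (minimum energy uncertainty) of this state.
9.712 neV

Using the energy-time uncertainty principle:
ΔEΔt ≥ ℏ/2

The lifetime τ represents the time uncertainty Δt.
The natural linewidth (minimum energy uncertainty) is:

ΔE = ℏ/(2τ)
ΔE = (1.055e-34 J·s) / (2 × 3.389e-08 s)
ΔE = 1.556e-27 J = 9.712 neV

This natural linewidth limits the precision of spectroscopic measurements.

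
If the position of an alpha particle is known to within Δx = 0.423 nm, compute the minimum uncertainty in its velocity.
18.760 m/s

Using the Heisenberg uncertainty principle and Δp = mΔv:
ΔxΔp ≥ ℏ/2
Δx(mΔv) ≥ ℏ/2

The minimum uncertainty in velocity is:
Δv_min = ℏ/(2mΔx)
Δv_min = (1.055e-34 J·s) / (2 × 6.645e-27 kg × 4.230e-10 m)
Δv_min = 1.876e+01 m/s = 18.760 m/s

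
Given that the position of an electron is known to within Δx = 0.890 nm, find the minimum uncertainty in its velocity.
65.038 km/s

Using the Heisenberg uncertainty principle and Δp = mΔv:
ΔxΔp ≥ ℏ/2
Δx(mΔv) ≥ ℏ/2

The minimum uncertainty in velocity is:
Δv_min = ℏ/(2mΔx)
Δv_min = (1.055e-34 J·s) / (2 × 9.109e-31 kg × 8.900e-10 m)
Δv_min = 6.504e+04 m/s = 65.038 km/s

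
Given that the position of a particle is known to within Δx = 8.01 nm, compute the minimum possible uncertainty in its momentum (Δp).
6.583 × 10^-27 kg·m/s

Using the Heisenberg uncertainty principle:
ΔxΔp ≥ ℏ/2

The minimum uncertainty in momentum is:
Δp_min = ℏ/(2Δx)
Δp_min = (1.055e-34 J·s) / (2 × 8.010e-09 m)
Δp_min = 6.583e-27 kg·m/s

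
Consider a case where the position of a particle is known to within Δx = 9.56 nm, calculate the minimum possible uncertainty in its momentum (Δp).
5.516 × 10^-27 kg·m/s

Using the Heisenberg uncertainty principle:
ΔxΔp ≥ ℏ/2

The minimum uncertainty in momentum is:
Δp_min = ℏ/(2Δx)
Δp_min = (1.055e-34 J·s) / (2 × 9.560e-09 m)
Δp_min = 5.516e-27 kg·m/s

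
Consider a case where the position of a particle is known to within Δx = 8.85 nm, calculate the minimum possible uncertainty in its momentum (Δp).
5.958 × 10^-27 kg·m/s

Using the Heisenberg uncertainty principle:
ΔxΔp ≥ ℏ/2

The minimum uncertainty in momentum is:
Δp_min = ℏ/(2Δx)
Δp_min = (1.055e-34 J·s) / (2 × 8.850e-09 m)
Δp_min = 5.958e-27 kg·m/s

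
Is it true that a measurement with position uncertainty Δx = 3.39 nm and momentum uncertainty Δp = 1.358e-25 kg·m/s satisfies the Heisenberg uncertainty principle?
Yes, it satisfies the uncertainty principle.

Calculate the product ΔxΔp:
ΔxΔp = (3.390e-09 m) × (1.358e-25 kg·m/s)
ΔxΔp = 4.604e-34 J·s

Compare to the minimum allowed value ℏ/2:
ℏ/2 = 5.273e-35 J·s

Since ΔxΔp = 4.604e-34 J·s ≥ 5.273e-35 J·s = ℏ/2,
the measurement satisfies the uncertainty principle.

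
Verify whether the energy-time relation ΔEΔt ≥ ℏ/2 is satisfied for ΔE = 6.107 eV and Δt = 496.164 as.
Yes, it satisfies the uncertainty relation.

Calculate the product ΔEΔt:
ΔE = 6.107 eV = 9.784e-19 J
ΔEΔt = (9.784e-19 J) × (4.962e-16 s)
ΔEΔt = 4.855e-34 J·s

Compare to the minimum allowed value ℏ/2:
ℏ/2 = 5.273e-35 J·s

Since ΔEΔt = 4.855e-34 J·s ≥ 5.273e-35 J·s = ℏ/2,
this satisfies the uncertainty relation.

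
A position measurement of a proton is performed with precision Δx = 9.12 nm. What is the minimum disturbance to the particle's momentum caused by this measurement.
5.782 × 10^-27 kg·m/s

The uncertainty principle implies that measuring position disturbs momentum:
ΔxΔp ≥ ℏ/2

When we measure position with precision Δx, we necessarily introduce a momentum uncertainty:
Δp ≥ ℏ/(2Δx)
Δp_min = (1.055e-34 J·s) / (2 × 9.120e-09 m)
Δp_min = 5.782e-27 kg·m/s

The more precisely we measure position, the greater the momentum disturbance.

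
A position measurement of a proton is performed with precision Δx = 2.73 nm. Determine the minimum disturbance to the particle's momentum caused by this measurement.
1.931 × 10^-26 kg·m/s

The uncertainty principle implies that measuring position disturbs momentum:
ΔxΔp ≥ ℏ/2

When we measure position with precision Δx, we necessarily introduce a momentum uncertainty:
Δp ≥ ℏ/(2Δx)
Δp_min = (1.055e-34 J·s) / (2 × 2.730e-09 m)
Δp_min = 1.931e-26 kg·m/s

The more precisely we measure position, the greater the momentum disturbance.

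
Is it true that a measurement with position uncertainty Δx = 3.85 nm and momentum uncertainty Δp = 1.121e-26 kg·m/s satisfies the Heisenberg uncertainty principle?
No, it violates the uncertainty principle (impossible measurement).

Calculate the product ΔxΔp:
ΔxΔp = (3.850e-09 m) × (1.121e-26 kg·m/s)
ΔxΔp = 4.316e-35 J·s

Compare to the minimum allowed value ℏ/2:
ℏ/2 = 5.273e-35 J·s

Since ΔxΔp = 4.316e-35 J·s < 5.273e-35 J·s = ℏ/2,
the measurement violates the uncertainty principle.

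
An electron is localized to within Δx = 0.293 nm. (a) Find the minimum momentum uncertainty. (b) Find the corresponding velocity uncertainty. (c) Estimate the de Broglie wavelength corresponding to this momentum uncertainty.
(a) Δp_min = 1.800 × 10^-25 kg·m/s
(b) Δv_min = 197.556 km/s
(c) λ_dB = 3.682 nm

Step-by-step:

(a) From the uncertainty principle:
Δp_min = ℏ/(2Δx) = (1.055e-34 J·s)/(2 × 2.930e-10 m) = 1.800e-25 kg·m/s

(b) The velocity uncertainty:
Δv = Δp/m = (1.800e-25 kg·m/s)/(9.109e-31 kg) = 1.976e+05 m/s = 197.556 km/s

(c) The de Broglie wavelength for this momentum:
λ = h/p = (6.626e-34 J·s)/(1.800e-25 kg·m/s) = 3.682e-09 m = 3.682 nm

Note: The de Broglie wavelength is comparable to the localization size, as expected from wave-particle duality.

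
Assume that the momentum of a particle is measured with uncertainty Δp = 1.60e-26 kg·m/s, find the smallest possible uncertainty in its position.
3.296 nm

Using the Heisenberg uncertainty principle:
ΔxΔp ≥ ℏ/2

The minimum uncertainty in position is:
Δx_min = ℏ/(2Δp)
Δx_min = (1.055e-34 J·s) / (2 × 1.600e-26 kg·m/s)
Δx_min = 3.296e-09 m = 3.296 nm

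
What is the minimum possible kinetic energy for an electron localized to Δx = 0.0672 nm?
2.109 eV

Localizing a particle requires giving it sufficient momentum uncertainty:

1. From uncertainty principle: Δp ≥ ℏ/(2Δx)
   Δp_min = (1.055e-34 J·s) / (2 × 6.720e-11 m)
   Δp_min = 7.847e-25 kg·m/s

2. This momentum uncertainty corresponds to kinetic energy:
   KE ≈ (Δp)²/(2m) = (7.847e-25)²/(2 × 9.109e-31 kg)
   KE = 3.379e-19 J = 2.109 eV

Tighter localization requires more energy.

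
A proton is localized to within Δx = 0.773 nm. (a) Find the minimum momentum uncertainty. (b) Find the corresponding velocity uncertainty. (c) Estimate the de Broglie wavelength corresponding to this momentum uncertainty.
(a) Δp_min = 6.821 × 10^-26 kg·m/s
(b) Δv_min = 40.782 m/s
(c) λ_dB = 9.714 nm

Step-by-step:

(a) From the uncertainty principle:
Δp_min = ℏ/(2Δx) = (1.055e-34 J·s)/(2 × 7.730e-10 m) = 6.821e-26 kg·m/s

(b) The velocity uncertainty:
Δv = Δp/m = (6.821e-26 kg·m/s)/(1.673e-27 kg) = 4.078e+01 m/s = 40.782 m/s

(c) The de Broglie wavelength for this momentum:
λ = h/p = (6.626e-34 J·s)/(6.821e-26 kg·m/s) = 9.714e-09 m = 9.714 nm

Note: The de Broglie wavelength is comparable to the localization size, as expected from wave-particle duality.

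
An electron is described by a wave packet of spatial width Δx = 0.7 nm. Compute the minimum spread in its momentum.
7.533 × 10^-26 kg·m/s

For a wave packet, the spatial width Δx and momentum spread Δp are related by the uncertainty principle:
ΔxΔp ≥ ℏ/2

The minimum momentum spread is:
Δp_min = ℏ/(2Δx)
Δp_min = (1.055e-34 J·s) / (2 × 7.000e-10 m)
Δp_min = 7.533e-26 kg·m/s

A wave packet cannot have both a well-defined position and well-defined momentum.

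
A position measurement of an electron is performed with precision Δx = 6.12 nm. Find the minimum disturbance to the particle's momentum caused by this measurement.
8.616 × 10^-27 kg·m/s

The uncertainty principle implies that measuring position disturbs momentum:
ΔxΔp ≥ ℏ/2

When we measure position with precision Δx, we necessarily introduce a momentum uncertainty:
Δp ≥ ℏ/(2Δx)
Δp_min = (1.055e-34 J·s) / (2 × 6.120e-09 m)
Δp_min = 8.616e-27 kg·m/s

The more precisely we measure position, the greater the momentum disturbance.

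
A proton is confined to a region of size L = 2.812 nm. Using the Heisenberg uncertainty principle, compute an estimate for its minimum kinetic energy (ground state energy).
656.030 neV

Using the uncertainty principle to estimate ground state energy:

1. The position uncertainty is approximately the confinement size:
   Δx ≈ L = 2.812e-09 m

2. From ΔxΔp ≥ ℏ/2, the minimum momentum uncertainty is:
   Δp ≈ ℏ/(2L) = 1.875e-26 kg·m/s

3. The kinetic energy is approximately:
   KE ≈ (Δp)²/(2m) = (1.875e-26)²/(2 × 1.673e-27 kg)
   KE ≈ 1.051e-25 J = 656.030 neV

This is an order-of-magnitude estimate of the ground state energy.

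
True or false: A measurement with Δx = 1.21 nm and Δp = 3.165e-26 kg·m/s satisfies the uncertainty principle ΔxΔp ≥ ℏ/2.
No, it violates the uncertainty principle (impossible measurement).

Calculate the product ΔxΔp:
ΔxΔp = (1.210e-09 m) × (3.165e-26 kg·m/s)
ΔxΔp = 3.830e-35 J·s

Compare to the minimum allowed value ℏ/2:
ℏ/2 = 5.273e-35 J·s

Since ΔxΔp = 3.830e-35 J·s < 5.273e-35 J·s = ℏ/2,
the measurement violates the uncertainty principle.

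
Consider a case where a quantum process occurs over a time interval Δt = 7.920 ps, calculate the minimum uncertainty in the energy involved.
41.554 μeV

Using the energy-time uncertainty principle:
ΔEΔt ≥ ℏ/2

The minimum uncertainty in energy is:
ΔE_min = ℏ/(2Δt)
ΔE_min = (1.055e-34 J·s) / (2 × 7.920e-12 s)
ΔE_min = 6.658e-24 J = 41.554 μeV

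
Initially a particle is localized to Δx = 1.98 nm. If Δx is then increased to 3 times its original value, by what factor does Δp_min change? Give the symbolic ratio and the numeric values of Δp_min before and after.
Original Δp_min = 2.663 × 10^-26 kg·m/s; new Δp'_min = 8.877 × 10^-27 kg·m/s; ratio Δp'_min/Δp_min = 1/3.

From the uncertainty principle ΔxΔp ≥ ℏ/2, the minimum momentum uncertainty is Δp_min = ℏ/(2Δx).

Original (Δx = 1.98 nm = 1.980e-09 m):
Δp_min = (1.055e-34 J·s)/(2 × 1.980e-09 m) = 2.663e-26 kg·m/s

When Δx → 3Δx:
Δp'_min = ℏ/(2 × 3Δx) = (1/3) × ℏ/(2Δx) = (1/3) × Δp_min
Δp'_min = 1/3 × 2.663e-26 kg·m/s = 8.877e-27 kg·m/s

Since Δp_min ∝ 1/Δx, when Δx is increased to 3 times its original value, Δp_min decreases to 1/3 of its original value.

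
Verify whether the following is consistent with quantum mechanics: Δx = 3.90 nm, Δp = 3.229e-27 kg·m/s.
No, it violates the uncertainty principle (impossible measurement).

Calculate the product ΔxΔp:
ΔxΔp = (3.900e-09 m) × (3.229e-27 kg·m/s)
ΔxΔp = 1.259e-35 J·s

Compare to the minimum allowed value ℏ/2:
ℏ/2 = 5.273e-35 J·s

Since ΔxΔp = 1.259e-35 J·s < 5.273e-35 J·s = ℏ/2,
the measurement violates the uncertainty principle.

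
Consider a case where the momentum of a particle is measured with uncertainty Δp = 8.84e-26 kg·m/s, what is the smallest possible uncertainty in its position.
596.477 pm

Using the Heisenberg uncertainty principle:
ΔxΔp ≥ ℏ/2

The minimum uncertainty in position is:
Δx_min = ℏ/(2Δp)
Δx_min = (1.055e-34 J·s) / (2 × 8.840e-26 kg·m/s)
Δx_min = 5.965e-10 m = 596.477 pm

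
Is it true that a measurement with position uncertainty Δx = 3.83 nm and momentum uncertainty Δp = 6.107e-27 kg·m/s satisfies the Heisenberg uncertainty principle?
No, it violates the uncertainty principle (impossible measurement).

Calculate the product ΔxΔp:
ΔxΔp = (3.830e-09 m) × (6.107e-27 kg·m/s)
ΔxΔp = 2.339e-35 J·s

Compare to the minimum allowed value ℏ/2:
ℏ/2 = 5.273e-35 J·s

Since ΔxΔp = 2.339e-35 J·s < 5.273e-35 J·s = ℏ/2,
the measurement violates the uncertainty principle.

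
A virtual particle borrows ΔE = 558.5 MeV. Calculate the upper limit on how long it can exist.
5.893 × 10^-25 s

Using the energy-time uncertainty principle:
ΔEΔt ≥ ℏ/2

For a virtual particle borrowing energy ΔE, the maximum lifetime is:
Δt_max = ℏ/(2ΔE)

Converting energy:
ΔE = 558.5 MeV = 8.948e-11 J

Δt_max = (1.055e-34 J·s) / (2 × 8.948e-11 J)
Δt_max = 5.893e-25 s = 5.893 × 10^-25 s

Virtual particles with higher borrowed energy exist for shorter times.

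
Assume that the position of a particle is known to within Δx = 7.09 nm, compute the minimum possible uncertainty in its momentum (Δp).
7.437 × 10^-27 kg·m/s

Using the Heisenberg uncertainty principle:
ΔxΔp ≥ ℏ/2

The minimum uncertainty in momentum is:
Δp_min = ℏ/(2Δx)
Δp_min = (1.055e-34 J·s) / (2 × 7.090e-09 m)
Δp_min = 7.437e-27 kg·m/s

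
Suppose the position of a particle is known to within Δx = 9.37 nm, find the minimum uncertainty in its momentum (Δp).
5.627 × 10^-27 kg·m/s

Using the Heisenberg uncertainty principle:
ΔxΔp ≥ ℏ/2

The minimum uncertainty in momentum is:
Δp_min = ℏ/(2Δx)
Δp_min = (1.055e-34 J·s) / (2 × 9.370e-09 m)
Δp_min = 5.627e-27 kg·m/s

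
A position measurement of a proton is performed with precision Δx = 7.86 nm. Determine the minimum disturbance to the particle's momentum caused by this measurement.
6.708 × 10^-27 kg·m/s

The uncertainty principle implies that measuring position disturbs momentum:
ΔxΔp ≥ ℏ/2

When we measure position with precision Δx, we necessarily introduce a momentum uncertainty:
Δp ≥ ℏ/(2Δx)
Δp_min = (1.055e-34 J·s) / (2 × 7.860e-09 m)
Δp_min = 6.708e-27 kg·m/s

The more precisely we measure position, the greater the momentum disturbance.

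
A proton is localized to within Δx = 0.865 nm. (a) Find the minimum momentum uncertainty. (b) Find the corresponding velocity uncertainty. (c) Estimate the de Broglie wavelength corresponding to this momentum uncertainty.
(a) Δp_min = 6.096 × 10^-26 kg·m/s
(b) Δv_min = 36.445 m/s
(c) λ_dB = 10.870 nm

Step-by-step:

(a) From the uncertainty principle:
Δp_min = ℏ/(2Δx) = (1.055e-34 J·s)/(2 × 8.650e-10 m) = 6.096e-26 kg·m/s

(b) The velocity uncertainty:
Δv = Δp/m = (6.096e-26 kg·m/s)/(1.673e-27 kg) = 3.644e+01 m/s = 36.445 m/s

(c) The de Broglie wavelength for this momentum:
λ = h/p = (6.626e-34 J·s)/(6.096e-26 kg·m/s) = 1.087e-08 m = 10.870 nm

Note: The de Broglie wavelength is comparable to the localization size, as expected from wave-particle duality.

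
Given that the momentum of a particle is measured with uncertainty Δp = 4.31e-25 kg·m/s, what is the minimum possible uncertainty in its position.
122.340 pm

Using the Heisenberg uncertainty principle:
ΔxΔp ≥ ℏ/2

The minimum uncertainty in position is:
Δx_min = ℏ/(2Δp)
Δx_min = (1.055e-34 J·s) / (2 × 4.310e-25 kg·m/s)
Δx_min = 1.223e-10 m = 122.340 pm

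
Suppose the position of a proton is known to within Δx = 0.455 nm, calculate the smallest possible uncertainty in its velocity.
69.285 m/s

Using the Heisenberg uncertainty principle and Δp = mΔv:
ΔxΔp ≥ ℏ/2
Δx(mΔv) ≥ ℏ/2

The minimum uncertainty in velocity is:
Δv_min = ℏ/(2mΔx)
Δv_min = (1.055e-34 J·s) / (2 × 1.673e-27 kg × 4.550e-10 m)
Δv_min = 6.928e+01 m/s = 69.285 m/s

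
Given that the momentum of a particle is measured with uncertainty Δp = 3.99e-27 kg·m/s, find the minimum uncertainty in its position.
13.215 nm

Using the Heisenberg uncertainty principle:
ΔxΔp ≥ ℏ/2

The minimum uncertainty in position is:
Δx_min = ℏ/(2Δp)
Δx_min = (1.055e-34 J·s) / (2 × 3.990e-27 kg·m/s)
Δx_min = 1.322e-08 m = 13.215 nm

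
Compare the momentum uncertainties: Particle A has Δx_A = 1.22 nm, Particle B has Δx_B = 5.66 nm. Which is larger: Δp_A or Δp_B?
Particle A has the larger minimum momentum uncertainty, by a factor of 4.64.

For each particle, the minimum momentum uncertainty is Δp_min = ℏ/(2Δx):

Particle A: Δp_A = ℏ/(2×1.220e-09 m) = 4.322e-26 kg·m/s
Particle B: Δp_B = ℏ/(2×5.660e-09 m) = 9.316e-27 kg·m/s

Ratio: Δp_A/Δp_B = 4.64

Since Δp_min ∝ 1/Δx, the particle with smaller position uncertainty (A) has larger momentum uncertainty.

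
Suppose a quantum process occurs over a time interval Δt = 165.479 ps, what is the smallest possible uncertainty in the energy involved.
1.989 μeV

Using the energy-time uncertainty principle:
ΔEΔt ≥ ℏ/2

The minimum uncertainty in energy is:
ΔE_min = ℏ/(2Δt)
ΔE_min = (1.055e-34 J·s) / (2 × 1.655e-10 s)
ΔE_min = 3.186e-25 J = 1.989 μeV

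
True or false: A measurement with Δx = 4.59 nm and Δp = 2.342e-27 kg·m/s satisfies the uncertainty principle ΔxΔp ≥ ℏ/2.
No, it violates the uncertainty principle (impossible measurement).

Calculate the product ΔxΔp:
ΔxΔp = (4.590e-09 m) × (2.342e-27 kg·m/s)
ΔxΔp = 1.075e-35 J·s

Compare to the minimum allowed value ℏ/2:
ℏ/2 = 5.273e-35 J·s

Since ΔxΔp = 1.075e-35 J·s < 5.273e-35 J·s = ℏ/2,
the measurement violates the uncertainty principle.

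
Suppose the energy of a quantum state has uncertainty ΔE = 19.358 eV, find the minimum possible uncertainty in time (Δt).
17.001 as

Using the energy-time uncertainty principle:
ΔEΔt ≥ ℏ/2

The minimum uncertainty in time is:
Δt_min = ℏ/(2ΔE)
Δt_min = (1.055e-34 J·s) / (2 × 3.101e-18 J)
Δt_min = 1.700e-17 s = 17.001 as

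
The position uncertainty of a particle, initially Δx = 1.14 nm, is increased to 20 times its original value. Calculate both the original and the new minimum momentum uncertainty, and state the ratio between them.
Original Δp_min = 4.625 × 10^-26 kg·m/s; new Δp'_min = 2.313 × 10^-27 kg·m/s; ratio Δp'_min/Δp_min = 1/20.

From the uncertainty principle ΔxΔp ≥ ℏ/2, the minimum momentum uncertainty is Δp_min = ℏ/(2Δx).

Original (Δx = 1.14 nm = 1.140e-09 m):
Δp_min = (1.055e-34 J·s)/(2 × 1.140e-09 m) = 4.625e-26 kg·m/s

When Δx → 20Δx:
Δp'_min = ℏ/(2 × 20Δx) = (1/20) × ℏ/(2Δx) = (1/20) × Δp_min
Δp'_min = 1/20 × 4.625e-26 kg·m/s = 2.313e-27 kg·m/s

Since Δp_min ∝ 1/Δx, when Δx is increased to 20 times its original value, Δp_min decreases to 1/20 of its original value.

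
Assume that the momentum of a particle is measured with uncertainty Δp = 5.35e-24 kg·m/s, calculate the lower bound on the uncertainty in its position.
9.856 pm

Using the Heisenberg uncertainty principle:
ΔxΔp ≥ ℏ/2

The minimum uncertainty in position is:
Δx_min = ℏ/(2Δp)
Δx_min = (1.055e-34 J·s) / (2 × 5.350e-24 kg·m/s)
Δx_min = 9.856e-12 m = 9.856 pm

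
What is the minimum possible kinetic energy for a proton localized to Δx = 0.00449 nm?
257.313 meV

Localizing a particle requires giving it sufficient momentum uncertainty:

1. From uncertainty principle: Δp ≥ ℏ/(2Δx)
   Δp_min = (1.055e-34 J·s) / (2 × 4.490e-12 m)
   Δp_min = 1.174e-23 kg·m/s

2. This momentum uncertainty corresponds to kinetic energy:
   KE ≈ (Δp)²/(2m) = (1.174e-23)²/(2 × 1.673e-27 kg)
   KE = 4.123e-20 J = 257.313 meV

Tighter localization requires more energy.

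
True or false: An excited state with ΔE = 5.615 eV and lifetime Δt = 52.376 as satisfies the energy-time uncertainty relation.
No, it violates the uncertainty relation.

Calculate the product ΔEΔt:
ΔE = 5.615 eV = 8.996e-19 J
ΔEΔt = (8.996e-19 J) × (5.238e-17 s)
ΔEΔt = 4.712e-35 J·s

Compare to the minimum allowed value ℏ/2:
ℏ/2 = 5.273e-35 J·s

Since ΔEΔt = 4.712e-35 J·s < 5.273e-35 J·s = ℏ/2,
this violates the uncertainty relation.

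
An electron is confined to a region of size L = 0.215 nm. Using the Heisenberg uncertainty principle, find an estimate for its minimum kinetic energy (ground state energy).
206.056 meV

Using the uncertainty principle to estimate ground state energy:

1. The position uncertainty is approximately the confinement size:
   Δx ≈ L = 2.150e-10 m

2. From ΔxΔp ≥ ℏ/2, the minimum momentum uncertainty is:
   Δp ≈ ℏ/(2L) = 2.452e-25 kg·m/s

3. The kinetic energy is approximately:
   KE ≈ (Δp)²/(2m) = (2.452e-25)²/(2 × 9.109e-31 kg)
   KE ≈ 3.301e-20 J = 206.056 meV

This is an order-of-magnitude estimate of the ground state energy.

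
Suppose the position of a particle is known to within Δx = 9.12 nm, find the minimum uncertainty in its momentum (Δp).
5.782 × 10^-27 kg·m/s

Using the Heisenberg uncertainty principle:
ΔxΔp ≥ ℏ/2

The minimum uncertainty in momentum is:
Δp_min = ℏ/(2Δx)
Δp_min = (1.055e-34 J·s) / (2 × 9.120e-09 m)
Δp_min = 5.782e-27 kg·m/s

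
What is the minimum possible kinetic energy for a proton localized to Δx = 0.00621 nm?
134.515 meV

Localizing a particle requires giving it sufficient momentum uncertainty:

1. From uncertainty principle: Δp ≥ ℏ/(2Δx)
   Δp_min = (1.055e-34 J·s) / (2 × 6.210e-12 m)
   Δp_min = 8.491e-24 kg·m/s

2. This momentum uncertainty corresponds to kinetic energy:
   KE ≈ (Δp)²/(2m) = (8.491e-24)²/(2 × 1.673e-27 kg)
   KE = 2.155e-20 J = 134.515 meV

Tighter localization requires more energy.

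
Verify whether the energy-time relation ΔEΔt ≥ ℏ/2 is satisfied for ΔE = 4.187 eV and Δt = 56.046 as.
No, it violates the uncertainty relation.

Calculate the product ΔEΔt:
ΔE = 4.187 eV = 6.708e-19 J
ΔEΔt = (6.708e-19 J) × (5.605e-17 s)
ΔEΔt = 3.760e-35 J·s

Compare to the minimum allowed value ℏ/2:
ℏ/2 = 5.273e-35 J·s

Since ΔEΔt = 3.760e-35 J·s < 5.273e-35 J·s = ℏ/2,
this violates the uncertainty relation.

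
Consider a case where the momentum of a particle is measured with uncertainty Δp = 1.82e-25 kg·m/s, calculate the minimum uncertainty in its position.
289.718 pm

Using the Heisenberg uncertainty principle:
ΔxΔp ≥ ℏ/2

The minimum uncertainty in position is:
Δx_min = ℏ/(2Δp)
Δx_min = (1.055e-34 J·s) / (2 × 1.820e-25 kg·m/s)
Δx_min = 2.897e-10 m = 289.718 pm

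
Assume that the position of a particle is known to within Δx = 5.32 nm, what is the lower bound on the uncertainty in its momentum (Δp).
9.911 × 10^-27 kg·m/s

Using the Heisenberg uncertainty principle:
ΔxΔp ≥ ℏ/2

The minimum uncertainty in momentum is:
Δp_min = ℏ/(2Δx)
Δp_min = (1.055e-34 J·s) / (2 × 5.320e-09 m)
Δp_min = 9.911e-27 kg·m/s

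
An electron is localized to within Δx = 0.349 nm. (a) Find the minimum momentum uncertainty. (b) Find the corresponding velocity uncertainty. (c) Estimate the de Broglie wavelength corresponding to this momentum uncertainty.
(a) Δp_min = 1.511 × 10^-25 kg·m/s
(b) Δv_min = 165.856 km/s
(c) λ_dB = 4.386 nm

Step-by-step:

(a) From the uncertainty principle:
Δp_min = ℏ/(2Δx) = (1.055e-34 J·s)/(2 × 3.490e-10 m) = 1.511e-25 kg·m/s

(b) The velocity uncertainty:
Δv = Δp/m = (1.511e-25 kg·m/s)/(9.109e-31 kg) = 1.659e+05 m/s = 165.856 km/s

(c) The de Broglie wavelength for this momentum:
λ = h/p = (6.626e-34 J·s)/(1.511e-25 kg·m/s) = 4.386e-09 m = 4.386 nm

Note: The de Broglie wavelength is comparable to the localization size, as expected from wave-particle duality.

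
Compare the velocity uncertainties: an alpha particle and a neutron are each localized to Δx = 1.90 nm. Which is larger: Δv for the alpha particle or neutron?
The neutron has the larger minimum velocity uncertainty, by a ratio of 4.0.

For both particles, Δp_min = ℏ/(2Δx) = 2.775e-26 kg·m/s (same for both).

The velocity uncertainty is Δv = Δp/m:
- alpha particle: Δv = 2.775e-26 / 6.645e-27 = 4.177e+00 m/s = 4.177 m/s
- neutron: Δv = 2.775e-26 / 1.675e-27 = 1.657e+01 m/s = 16.569 m/s

Ratio: 1.657e+01 / 4.177e+00 = 4.0

The lighter particle has larger velocity uncertainty because Δv ∝ 1/m.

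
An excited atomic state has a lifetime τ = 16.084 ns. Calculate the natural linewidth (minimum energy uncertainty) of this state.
20.462 neV

Using the energy-time uncertainty principle:
ΔEΔt ≥ ℏ/2

The lifetime τ represents the time uncertainty Δt.
The natural linewidth (minimum energy uncertainty) is:

ΔE = ℏ/(2τ)
ΔE = (1.055e-34 J·s) / (2 × 1.608e-08 s)
ΔE = 3.278e-27 J = 20.462 neV

This natural linewidth limits the precision of spectroscopic measurements.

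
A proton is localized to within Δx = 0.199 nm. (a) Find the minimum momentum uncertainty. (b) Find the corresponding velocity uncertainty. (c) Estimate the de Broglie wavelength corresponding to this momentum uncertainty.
(a) Δp_min = 2.650 × 10^-25 kg·m/s
(b) Δv_min = 158.415 m/s
(c) λ_dB = 2.501 nm

Step-by-step:

(a) From the uncertainty principle:
Δp_min = ℏ/(2Δx) = (1.055e-34 J·s)/(2 × 1.990e-10 m) = 2.650e-25 kg·m/s

(b) The velocity uncertainty:
Δv = Δp/m = (2.650e-25 kg·m/s)/(1.673e-27 kg) = 1.584e+02 m/s = 158.415 m/s

(c) The de Broglie wavelength for this momentum:
λ = h/p = (6.626e-34 J·s)/(2.650e-25 kg·m/s) = 2.501e-09 m = 2.501 nm

Note: The de Broglie wavelength is comparable to the localization size, as expected from wave-particle duality.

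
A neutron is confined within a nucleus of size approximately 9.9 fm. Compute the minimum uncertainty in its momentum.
5.326 × 10^-21 kg·m/s

Using the Heisenberg uncertainty principle:
ΔxΔp ≥ ℏ/2

With Δx ≈ L = 9.900e-15 m (the confinement size):
Δp_min = ℏ/(2Δx)
Δp_min = (1.055e-34 J·s) / (2 × 9.900e-15 m)
Δp_min = 5.326e-21 kg·m/s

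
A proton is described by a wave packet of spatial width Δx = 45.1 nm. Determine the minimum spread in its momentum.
1.169 × 10^-27 kg·m/s

For a wave packet, the spatial width Δx and momentum spread Δp are related by the uncertainty principle:
ΔxΔp ≥ ℏ/2

The minimum momentum spread is:
Δp_min = ℏ/(2Δx)
Δp_min = (1.055e-34 J·s) / (2 × 4.510e-08 m)
Δp_min = 1.169e-27 kg·m/s

A wave packet cannot have both a well-defined position and well-defined momentum.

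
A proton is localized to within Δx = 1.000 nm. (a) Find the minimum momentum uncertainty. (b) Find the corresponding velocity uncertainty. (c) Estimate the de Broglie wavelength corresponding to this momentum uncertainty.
(a) Δp_min = 5.273 × 10^-26 kg·m/s
(b) Δv_min = 31.525 m/s
(c) λ_dB = 12.566 nm

Step-by-step:

(a) From the uncertainty principle:
Δp_min = ℏ/(2Δx) = (1.055e-34 J·s)/(2 × 1.000e-09 m) = 5.273e-26 kg·m/s

(b) The velocity uncertainty:
Δv = Δp/m = (5.273e-26 kg·m/s)/(1.673e-27 kg) = 3.152e+01 m/s = 31.525 m/s

(c) The de Broglie wavelength for this momentum:
λ = h/p = (6.626e-34 J·s)/(5.273e-26 kg·m/s) = 1.257e-08 m = 12.566 nm

Note: The de Broglie wavelength is comparable to the localization size, as expected from wave-particle duality.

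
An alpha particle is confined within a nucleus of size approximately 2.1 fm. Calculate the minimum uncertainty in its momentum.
2.511 × 10^-20 kg·m/s

Using the Heisenberg uncertainty principle:
ΔxΔp ≥ ℏ/2

With Δx ≈ L = 2.100e-15 m (the confinement size):
Δp_min = ℏ/(2Δx)
Δp_min = (1.055e-34 J·s) / (2 × 2.100e-15 m)
Δp_min = 2.511e-20 kg·m/s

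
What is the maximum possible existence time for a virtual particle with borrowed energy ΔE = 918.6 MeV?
3.583 × 10^-25 s

Using the energy-time uncertainty principle:
ΔEΔt ≥ ℏ/2

For a virtual particle borrowing energy ΔE, the maximum lifetime is:
Δt_max = ℏ/(2ΔE)

Converting energy:
ΔE = 918.6 MeV = 1.472e-10 J

Δt_max = (1.055e-34 J·s) / (2 × 1.472e-10 J)
Δt_max = 3.583e-25 s = 3.583 × 10^-25 s

Virtual particles with higher borrowed energy exist for shorter times.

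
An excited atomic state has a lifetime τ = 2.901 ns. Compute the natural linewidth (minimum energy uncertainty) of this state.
113.446 neV

Using the energy-time uncertainty principle:
ΔEΔt ≥ ℏ/2

The lifetime τ represents the time uncertainty Δt.
The natural linewidth (minimum energy uncertainty) is:

ΔE = ℏ/(2τ)
ΔE = (1.055e-34 J·s) / (2 × 2.901e-09 s)
ΔE = 1.818e-26 J = 113.446 neV

This natural linewidth limits the precision of spectroscopic measurements.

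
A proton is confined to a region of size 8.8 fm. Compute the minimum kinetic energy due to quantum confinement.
66.987 keV

Using the uncertainty principle:

1. Position uncertainty: Δx ≈ 8.800e-15 m
2. Minimum momentum uncertainty: Δp = ℏ/(2Δx) = 5.992e-21 kg·m/s
3. Minimum kinetic energy:
   KE = (Δp)²/(2m) = (5.992e-21)²/(2 × 1.673e-27 kg)
   KE = 1.073e-14 J = 66.987 keV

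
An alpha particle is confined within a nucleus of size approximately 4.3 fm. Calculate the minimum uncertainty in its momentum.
1.226 × 10^-20 kg·m/s

Using the Heisenberg uncertainty principle:
ΔxΔp ≥ ℏ/2

With Δx ≈ L = 4.300e-15 m (the confinement size):
Δp_min = ℏ/(2Δx)
Δp_min = (1.055e-34 J·s) / (2 × 4.300e-15 m)
Δp_min = 1.226e-20 kg·m/s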